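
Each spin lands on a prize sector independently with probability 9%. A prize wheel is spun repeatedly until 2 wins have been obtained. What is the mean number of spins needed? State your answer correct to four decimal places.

22.2222

Y = total spins until the second success; negative binomial with r=2, p=0.09.
E[Y] = r / p = 2 / 0.09 = 22.222222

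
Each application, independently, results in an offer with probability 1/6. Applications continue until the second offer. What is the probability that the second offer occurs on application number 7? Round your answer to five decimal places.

Y = trial on which the second success occurs; negative binomial, r=2, p=0.166667.
P(Y=7) = C(6,1) · p^2 · (1−p)^5
= 6 · 0.027778 · 0.40188 = 0.0669796

0.06698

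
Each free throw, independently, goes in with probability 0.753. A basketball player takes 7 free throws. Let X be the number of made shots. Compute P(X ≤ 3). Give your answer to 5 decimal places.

0.06782

X ~ Binomial(7, 0.753); P(X ≤ 3) = Σ C(7,k) p^k (1−p)^(7−k) over k:
  k=0: C(7,0)·0.753^0·0.247^7 = 0.0000561
  k=1: C(7,1)·0.753^1·0.247^6 = 0.0011969
  k=2: C(7,2)·0.753^2·0.247^5 = 0.0109470
  k=3: C(7,3)·0.753^3·0.247^4 = 0.0556213
Total = 0.0678213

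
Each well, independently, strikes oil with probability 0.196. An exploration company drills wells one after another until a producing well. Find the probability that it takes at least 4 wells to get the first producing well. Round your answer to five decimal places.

0.51972

Y = number of wells to the first success; geometric, p = 0.196.
P(Y > 3) = P(first 3 all fail) = (1−p)^3 = 0.5197185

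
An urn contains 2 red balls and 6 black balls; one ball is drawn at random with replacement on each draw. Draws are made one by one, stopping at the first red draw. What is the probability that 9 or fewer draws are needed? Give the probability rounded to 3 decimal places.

0.925

Y = number of draws to the first success; geometric, p = 0.25.
P(Y ≤ 9) = 1 − (1−p)^9 = 1 − 0.07508 = 0.92492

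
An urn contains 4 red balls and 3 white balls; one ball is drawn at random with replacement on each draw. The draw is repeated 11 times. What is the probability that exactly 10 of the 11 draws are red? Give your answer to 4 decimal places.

0.0175

X ~ Binomial(n=11, p=0.571429).
P(X=10) = C(11,10) · p^10 · (1−p)^1
= 11 · 0.0037121 · 0.42857 = 0.017500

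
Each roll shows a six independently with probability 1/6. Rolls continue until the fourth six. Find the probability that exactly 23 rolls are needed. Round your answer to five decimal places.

Y = trial on which the fourth success occurs; negative binomial, r=4, p=0.166667.
P(Y=23) = C(22,3) · p^4 · (1−p)^19
= 1540 · 0.0007716 · 0.031301 = 0.0371939

0.03719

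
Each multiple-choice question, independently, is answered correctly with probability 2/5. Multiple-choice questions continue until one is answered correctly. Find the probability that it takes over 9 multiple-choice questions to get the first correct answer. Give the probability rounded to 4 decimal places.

Y = number of multiple-choice questions to the first success; geometric, p = 0.40.
P(Y > 9) = P(first 9 all fail) = (1−p)^9 = 0.010078

0.0101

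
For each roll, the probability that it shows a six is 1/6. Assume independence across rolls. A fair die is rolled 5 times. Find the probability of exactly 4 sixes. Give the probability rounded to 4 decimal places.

0.0032

X ~ Binomial(n=5, p=0.166667).
P(X=4) = C(5,4) · p^4 · (1−p)^1
= 5 · 0.0007716 · 0.83333 = 0.003215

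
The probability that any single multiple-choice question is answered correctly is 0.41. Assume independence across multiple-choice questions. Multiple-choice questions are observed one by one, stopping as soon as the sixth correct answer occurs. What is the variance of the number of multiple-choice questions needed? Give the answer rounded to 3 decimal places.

Y = total multiple-choice questions until the sixth success; negative binomial with r=6, p=0.41.
Var(Y) = r(1−p)/p² = 6·0.59 / 0.41² = 21.05889

21.059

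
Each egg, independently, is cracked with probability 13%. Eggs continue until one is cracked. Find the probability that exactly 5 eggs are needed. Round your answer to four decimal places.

0.0745

Geometric (trials to first success), p = 0.13.
P(Y = 5) = (1−p)^4 · p = 0.5729 · 0.13 = 0.074477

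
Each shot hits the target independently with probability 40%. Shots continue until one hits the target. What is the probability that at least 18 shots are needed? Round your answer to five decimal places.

0.00017

Y = number of shots to the first success; geometric, p = 0.40.
P(Y > 17) = P(first 17 all fail) = (1−p)^17 = 0.0001693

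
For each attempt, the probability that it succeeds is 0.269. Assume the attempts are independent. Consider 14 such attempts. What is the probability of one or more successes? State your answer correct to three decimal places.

P(at least one) = 1 − P(none) = 1 − (1 − 0.269)^14
= 1 − 0.01244 = 0.98756

0.988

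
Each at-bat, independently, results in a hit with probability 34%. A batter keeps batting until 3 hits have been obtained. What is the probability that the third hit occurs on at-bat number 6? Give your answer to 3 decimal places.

0.113

Y = trial on which the third success occurs; negative binomial, r=3, p=0.34.
P(Y=6) = C(5,2) · p^3 · (1−p)^3
= 10 · 0.039304 · 0.2875 = 0.11300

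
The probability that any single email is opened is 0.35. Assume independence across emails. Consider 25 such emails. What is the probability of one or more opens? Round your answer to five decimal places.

P(at least one) = 1 − P(none) = 1 − (1 − 0.35)^25
= 1 − 0.0000210 = 0.9999790

0.99998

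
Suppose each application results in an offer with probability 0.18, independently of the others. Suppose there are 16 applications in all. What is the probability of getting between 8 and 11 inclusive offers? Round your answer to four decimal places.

0.0036

X ~ Binomial(16, 0.18); P(8 ≤ X ≤ 11) = Σ C(16,k) p^k (1−p)^(16−k) over k:
  k=8: C(16,8)·0.18^8·0.82^8 = 0.002899
  k=9: C(16,9)·0.18^9·0.82^7 = 0.000566
  k=10: C(16,10)·0.18^10·0.82^6 = 0.000087
  k=11: C(16,11)·0.18^11·0.82^5 = 0.000010
Total = 0.003562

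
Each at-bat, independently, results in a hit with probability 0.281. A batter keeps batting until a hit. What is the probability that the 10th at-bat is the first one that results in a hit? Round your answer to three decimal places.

Geometric (trials to first success), p = 0.281.
P(Y = 10) = (1−p)^9 · p = 0.051352 · 0.281 = 0.01443

0.014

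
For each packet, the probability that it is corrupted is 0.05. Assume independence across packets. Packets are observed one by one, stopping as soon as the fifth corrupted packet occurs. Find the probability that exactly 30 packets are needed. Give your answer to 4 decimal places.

0.0021

Y = trial on which the fifth success occurs; negative binomial, r=5, p=0.05.
P(Y=30) = C(29,4) · p^5 · (1−p)^25
= 23751 · 3.125e-07 · 0.27739 = 0.002059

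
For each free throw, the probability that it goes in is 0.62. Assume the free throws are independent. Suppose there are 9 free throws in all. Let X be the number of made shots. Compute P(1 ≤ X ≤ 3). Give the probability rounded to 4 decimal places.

0.0785

X ~ Binomial(9, 0.62); P(1 ≤ X ≤ 3) = Σ C(9,k) p^k (1−p)^(9−k) over k:
  k=1: C(9,1)·0.62^1·0.38^8 = 0.002426
  k=2: C(9,2)·0.62^2·0.38^7 = 0.015833
  k=3: C(9,3)·0.62^3·0.38^6 = 0.060278
Total = 0.078537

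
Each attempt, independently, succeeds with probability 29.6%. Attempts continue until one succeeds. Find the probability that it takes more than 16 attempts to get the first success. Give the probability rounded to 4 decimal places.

Y = number of attempts to the first success; geometric, p = 0.296.
P(Y > 16) = P(first 16 all fail) = (1−p)^16 = 0.003641

0.0036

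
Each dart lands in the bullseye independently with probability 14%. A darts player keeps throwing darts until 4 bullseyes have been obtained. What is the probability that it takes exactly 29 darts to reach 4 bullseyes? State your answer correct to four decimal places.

Y = trial on which the fourth success occurs; negative binomial, r=4, p=0.14.
P(Y=29) = C(28,3) · p^4 · (1−p)^25
= 3276 · 0.00038416 · 0.023039 = 0.028995

0.0290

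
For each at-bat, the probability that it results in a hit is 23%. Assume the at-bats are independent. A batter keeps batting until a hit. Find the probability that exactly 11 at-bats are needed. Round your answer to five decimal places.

Geometric (trials to first success), p = 0.23.
P(Y = 11) = (1−p)^10 · p = 0.073267 · 0.23 = 0.0168514

0.01685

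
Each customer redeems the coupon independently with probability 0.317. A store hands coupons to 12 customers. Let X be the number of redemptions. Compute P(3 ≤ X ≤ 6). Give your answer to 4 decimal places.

0.7343

X ~ Binomial(12, 0.317); P(3 ≤ X ≤ 6) = Σ C(12,k) p^k (1−p)^(12−k) over k:
  k=3: C(12,3)·0.317^3·0.683^9 = 0.226666
  k=4: C(12,4)·0.317^4·0.683^8 = 0.236705
  k=5: C(12,5)·0.317^5·0.683^7 = 0.175779
  k=6: C(12,6)·0.317^6·0.683^6 = 0.095181
Total = 0.734332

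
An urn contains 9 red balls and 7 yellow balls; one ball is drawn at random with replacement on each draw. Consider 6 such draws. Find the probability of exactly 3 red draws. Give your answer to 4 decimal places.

X ~ Binomial(n=6, p=0.5625).
P(X=3) = C(6,3) · p^3 · (1−p)^3
= 20 · 0.17798 · 0.08374 = 0.298079

0.2981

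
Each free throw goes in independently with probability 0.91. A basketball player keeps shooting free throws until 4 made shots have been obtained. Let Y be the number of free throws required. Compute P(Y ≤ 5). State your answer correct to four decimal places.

0.9326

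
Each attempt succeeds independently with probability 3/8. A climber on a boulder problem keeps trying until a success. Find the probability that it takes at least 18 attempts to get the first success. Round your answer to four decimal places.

0.0003

Y = number of attempts to the first success; geometric, p = 0.375.
P(Y > 17) = P(first 17 all fail) = (1−p)^17 = 0.000339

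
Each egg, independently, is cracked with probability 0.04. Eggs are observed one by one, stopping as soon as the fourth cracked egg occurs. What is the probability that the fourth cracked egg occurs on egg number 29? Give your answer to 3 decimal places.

Y = trial on which the fourth success occurs; negative binomial, r=4, p=0.04.
P(Y=29) = C(28,3) · p^4 · (1−p)^25
= 3276 · 2.56e-06 · 0.3604 = 0.00302

0.003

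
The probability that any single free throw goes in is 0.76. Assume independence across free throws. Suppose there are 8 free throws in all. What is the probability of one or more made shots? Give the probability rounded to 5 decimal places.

P(at least one) = 1 − P(none) = 1 − (1 − 0.76)^8
= 1 − 0.0000110 = 0.9999890

0.99999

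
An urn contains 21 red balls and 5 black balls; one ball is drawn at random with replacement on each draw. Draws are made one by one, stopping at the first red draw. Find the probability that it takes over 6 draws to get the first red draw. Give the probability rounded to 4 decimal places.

Y = number of draws to the first success; geometric, p = 0.807692.
P(Y > 6) = P(first 6 all fail) = (1−p)^6 = 0.000051

0.0001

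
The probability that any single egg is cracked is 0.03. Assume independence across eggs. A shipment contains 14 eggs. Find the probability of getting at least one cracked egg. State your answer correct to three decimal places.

0.347

P(at least one) = 1 − P(none) = 1 − (1 − 0.03)^14
= 1 − 0.65284 = 0.34716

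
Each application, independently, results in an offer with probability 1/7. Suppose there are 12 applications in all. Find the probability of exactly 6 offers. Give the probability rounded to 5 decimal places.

X ~ Binomial(n=12, p=0.142857).
P(X=6) = C(12,6) · p^6 · (1−p)^6
= 924 · 8.4999e-06 · 0.39657 = 0.0031146

0.00311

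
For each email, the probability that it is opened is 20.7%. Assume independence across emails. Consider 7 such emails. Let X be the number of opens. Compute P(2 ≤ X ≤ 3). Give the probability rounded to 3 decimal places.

0.405

X ~ Binomial(7, 0.207); P(2 ≤ X ≤ 3) = Σ C(7,k) p^k (1−p)^(7−k) over k:
  k=2: C(7,2)·0.207^2·0.793^5 = 0.28218
  k=3: C(7,3)·0.207^3·0.793^4 = 0.12276
Total = 0.40494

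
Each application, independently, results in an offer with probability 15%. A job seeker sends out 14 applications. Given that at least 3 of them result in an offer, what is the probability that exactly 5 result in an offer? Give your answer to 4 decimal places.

X ~ Binomial(14, 0.15). Want P(X=5 | X≥3) = P(X=5) / P(X≥3).
P(X=5) = C(14,5)·0.15^5·0.85^9 = 0.035212
P(X≥3) = 1 − 0.102770 − 0.253902 − 0.291240 = 0.352089
Ratio = 0.035212 / 0.352089 = 0.100009

0.1000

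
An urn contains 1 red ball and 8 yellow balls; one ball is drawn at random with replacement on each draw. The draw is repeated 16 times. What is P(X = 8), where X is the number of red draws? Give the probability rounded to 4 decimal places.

0.0001

X ~ Binomial(n=16, p=0.111111).
P(X=8) = C(16,8) · p^8 · (1−p)^8
= 12870 · 2.3231e-08 · 0.38974 = 0.000117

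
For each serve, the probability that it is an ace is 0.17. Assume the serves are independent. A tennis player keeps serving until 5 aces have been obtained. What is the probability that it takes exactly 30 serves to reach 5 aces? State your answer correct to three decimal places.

0.032

Y = trial on which the fifth success occurs; negative binomial, r=5, p=0.17.
P(Y=30) = C(29,4) · p^5 · (1−p)^25
= 23751 · 0.00014199 · 0.0094831 = 0.03198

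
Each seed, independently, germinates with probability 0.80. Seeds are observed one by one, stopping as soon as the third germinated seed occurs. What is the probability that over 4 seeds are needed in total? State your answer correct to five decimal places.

Needing more than 4 seeds ⇔ fewer than 3 successes in the first 4. With X ~ Binomial(4, 0.80), P(Y > 4) = P(X ≤ 2).
  k=0: C(4,0)·0.80^0·0.20^4 = 0.0016000
  k=1: C(4,1)·0.80^1·0.20^3 = 0.0256000
  k=2: C(4,2)·0.80^2·0.20^2 = 0.1536000
P(X ≤ 2) = 0.1808000

0.18080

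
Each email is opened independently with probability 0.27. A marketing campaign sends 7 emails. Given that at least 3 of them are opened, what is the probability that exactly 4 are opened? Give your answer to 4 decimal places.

X ~ Binomial(7, 0.27). Want P(X=4 | X≥3) = P(X=4) / P(X≥3).
P(X=4) = C(7,4)·0.27^4·0.73^3 = 0.072359
P(X≥3) = 1 − 0.110474 − 0.286022 − 0.317367 = 0.286138
Ratio = 0.072359 / 0.286138 = 0.252881

0.2529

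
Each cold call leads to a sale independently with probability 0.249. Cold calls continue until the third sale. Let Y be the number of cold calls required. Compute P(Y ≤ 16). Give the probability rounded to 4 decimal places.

Finishing within 16 cold calls ⇔ at least 3 successes in the first 16. With X ~ Binomial(16, 0.249), P(Y ≤ 16) = 1 − P(X ≤ 2).
  k=0: C(16,0)·0.249^0·0.751^16 = 0.010239
  k=1: C(16,1)·0.249^1·0.751^15 = 0.054315
  k=2: C(16,2)·0.249^2·0.751^14 = 0.135064
1 − 0.199617 = 0.800383

0.8004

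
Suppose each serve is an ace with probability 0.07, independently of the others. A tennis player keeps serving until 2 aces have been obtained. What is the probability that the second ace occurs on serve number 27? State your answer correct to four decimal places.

0.0208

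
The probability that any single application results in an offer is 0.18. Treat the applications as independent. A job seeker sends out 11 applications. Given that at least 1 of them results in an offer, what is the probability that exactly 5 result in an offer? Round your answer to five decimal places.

X ~ Binomial(11, 0.18). Want P(X=5 | X≥1) = P(X=5) / P(X≥1).
P(X=5) = C(11,5)·0.18^5·0.82^6 = 0.0265392
P(X≥1) = 1 − 0.1127074 = 0.8872926
Ratio = 0.0265392 / 0.8872926 = 0.0299103

0.02991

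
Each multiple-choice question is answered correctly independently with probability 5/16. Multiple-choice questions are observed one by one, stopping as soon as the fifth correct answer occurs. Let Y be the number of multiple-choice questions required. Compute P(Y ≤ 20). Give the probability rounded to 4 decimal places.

0.7979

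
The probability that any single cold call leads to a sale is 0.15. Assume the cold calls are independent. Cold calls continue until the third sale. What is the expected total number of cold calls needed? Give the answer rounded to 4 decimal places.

20.0000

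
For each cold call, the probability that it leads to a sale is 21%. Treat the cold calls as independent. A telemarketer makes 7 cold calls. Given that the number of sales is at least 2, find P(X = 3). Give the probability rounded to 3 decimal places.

X ~ Binomial(7, 0.21). Want P(X=3 | X≥2) = P(X=3) / P(X≥2).
P(X=3) = C(7,3)·0.21^3·0.79^4 = 0.12625
P(X≥2) = 1 − 0.19204 − 0.35734 = 0.45062
Ratio = 0.12625 / 0.45062 = 0.28017

0.280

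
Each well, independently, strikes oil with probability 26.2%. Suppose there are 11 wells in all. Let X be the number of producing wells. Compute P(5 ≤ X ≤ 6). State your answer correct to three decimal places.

X ~ Binomial(11, 0.262); P(5 ≤ X ≤ 6) = Σ C(11,k) p^k (1−p)^(11−k) over k:
  k=5: C(11,5)·0.262^5·0.738^6 = 0.09215
  k=6: C(11,6)·0.262^6·0.738^5 = 0.03271
Total = 0.12486

0.125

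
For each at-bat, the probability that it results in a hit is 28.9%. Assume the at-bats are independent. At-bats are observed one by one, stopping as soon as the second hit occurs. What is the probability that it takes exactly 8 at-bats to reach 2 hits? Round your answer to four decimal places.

Y = trial on which the second success occurs; negative binomial, r=2, p=0.289.
P(Y=8) = C(7,1) · p^2 · (1−p)^6
= 7 · 0.083521 · 0.12919 = 0.075529

0.0755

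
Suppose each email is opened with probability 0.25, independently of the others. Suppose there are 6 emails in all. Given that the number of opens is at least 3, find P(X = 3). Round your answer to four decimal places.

X ~ Binomial(6, 0.25). Want P(X=3 | X≥3) = P(X=3) / P(X≥3).
P(X=3) = C(6,3)·0.25^3·0.75^3 = 0.131836
P(X≥3) = 1 − 0.177979 − 0.355957 − 0.296631 = 0.169434
Ratio = 0.131836 / 0.169434 = 0.778098

0.7781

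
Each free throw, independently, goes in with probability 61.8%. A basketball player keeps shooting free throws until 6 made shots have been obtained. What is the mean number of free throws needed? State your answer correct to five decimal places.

Y = total free throws until the sixth success; negative binomial with r=6, p=0.618.
E[Y] = r / p = 6 / 0.618 = 9.7087379

9.70874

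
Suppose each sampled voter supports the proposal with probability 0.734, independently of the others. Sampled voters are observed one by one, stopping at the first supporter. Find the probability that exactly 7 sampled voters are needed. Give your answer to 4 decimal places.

Geometric (trials to first success), p = 0.734.
P(Y = 7) = (1−p)^6 · p = 0.00035423 · 0.734 = 0.000260

0.0003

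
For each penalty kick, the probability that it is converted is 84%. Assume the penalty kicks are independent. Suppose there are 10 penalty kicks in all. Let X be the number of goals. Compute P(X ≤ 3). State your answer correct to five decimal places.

X ~ Binomial(10, 0.84); P(X ≤ 3) = Σ C(10,k) p^k (1−p)^(10−k) over k:
  k=0: C(10,0)·0.84^0·0.16^10 = 0.0000000
  k=1: C(10,1)·0.84^1·0.16^9 = 0.0000006
  k=2: C(10,2)·0.84^2·0.16^8 = 0.0000136
  k=3: C(10,3)·0.84^3·0.16^7 = 0.0001909
Total = 0.0002051

0.00021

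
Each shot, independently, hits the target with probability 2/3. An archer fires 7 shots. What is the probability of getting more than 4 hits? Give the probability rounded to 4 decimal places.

0.5706

X ~ Binomial(7, 0.666667); P(X ≥ 5) = Σ C(7,k) p^k (1−p)^(7−k) over k:
  k=5: C(7,5)·0.666667^5·0.333333^2 = 0.307270
  k=6: C(7,6)·0.666667^6·0.333333^1 = 0.204847
  k=7: C(7,7)·0.666667^7·0.333333^0 = 0.058528
Total = 0.570645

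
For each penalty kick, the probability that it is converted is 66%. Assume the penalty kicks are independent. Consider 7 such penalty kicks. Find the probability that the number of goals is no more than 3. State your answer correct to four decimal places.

0.1837

X ~ Binomial(7, 0.66); P(X ≤ 3) = Σ C(7,k) p^k (1−p)^(7−k) over k:
  k=0: C(7,0)·0.66^0·0.34^7 = 0.000525
  k=1: C(7,1)·0.66^1·0.34^6 = 0.007137
  k=2: C(7,2)·0.66^2·0.34^5 = 0.041563
  k=3: C(7,3)·0.66^3·0.34^4 = 0.134467
Total = 0.183692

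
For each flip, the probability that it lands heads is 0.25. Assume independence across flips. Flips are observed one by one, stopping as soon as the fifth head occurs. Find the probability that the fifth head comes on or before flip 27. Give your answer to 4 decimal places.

0.8417

Finishing within 27 flips ⇔ at least 5 successes in the first 27. With X ~ Binomial(27, 0.25), P(Y ≤ 27) = 1 − P(X ≤ 4).
  k=0: C(27,0)·0.25^0·0.75^27 = 0.000423
  k=1: C(27,1)·0.25^1·0.75^26 = 0.003810
  k=2: C(27,2)·0.25^2·0.75^25 = 0.016509
  k=3: C(27,3)·0.25^3·0.75^24 = 0.045858
  k=4: C(27,4)·0.25^4·0.75^23 = 0.091716
1 − 0.158316 = 0.841684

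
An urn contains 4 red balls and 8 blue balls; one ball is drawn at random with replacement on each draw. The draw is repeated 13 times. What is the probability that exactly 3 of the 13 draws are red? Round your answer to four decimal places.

0.1837

X ~ Binomial(n=13, p=0.333333).
P(X=3) = C(13,3) · p^3 · (1−p)^10
= 286 · 0.037037 · 0.017342 = 0.183692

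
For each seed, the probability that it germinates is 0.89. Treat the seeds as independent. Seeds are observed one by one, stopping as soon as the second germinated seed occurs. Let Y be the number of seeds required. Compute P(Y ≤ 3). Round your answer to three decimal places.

0.966

Finishing within 3 seeds ⇔ at least 2 successes in the first 3. With X ~ Binomial(3, 0.89), P(Y ≤ 3) = 1 − P(X ≤ 1).
  k=0: C(3,0)·0.89^0·0.11^3 = 0.00133
  k=1: C(3,1)·0.89^1·0.11^2 = 0.03231
1 − 0.03364 = 0.96636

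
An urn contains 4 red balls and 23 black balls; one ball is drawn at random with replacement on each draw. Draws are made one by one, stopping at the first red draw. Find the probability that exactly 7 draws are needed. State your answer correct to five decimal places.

0.05661

Geometric (trials to first success), p = 0.148148.
P(Y = 7) = (1−p)^6 · p = 0.38211 · 0.148148 = 0.0566084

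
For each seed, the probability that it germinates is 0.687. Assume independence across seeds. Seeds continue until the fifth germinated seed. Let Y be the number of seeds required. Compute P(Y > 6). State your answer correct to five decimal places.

Needing more than 6 seeds ⇔ fewer than 5 successes in the first 6. With X ~ Binomial(6, 0.687), P(Y > 6) = P(X ≤ 4).
  k=0: C(6,0)·0.687^0·0.313^6 = 0.0009403
  k=1: C(6,1)·0.687^1·0.313^5 = 0.0123831
  k=2: C(6,2)·0.687^2·0.313^4 = 0.0679488
  k=3: C(6,3)·0.687^3·0.313^3 = 0.1988535
  k=4: C(6,4)·0.687^4·0.313^2 = 0.3273459
P(X ≤ 4) = 0.6074716

0.60747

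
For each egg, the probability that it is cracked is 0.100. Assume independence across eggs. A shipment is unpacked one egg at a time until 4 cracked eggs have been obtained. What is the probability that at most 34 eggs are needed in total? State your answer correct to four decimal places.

0.4462

Finishing within 34 eggs ⇔ at least 4 successes in the first 34. With X ~ Binomial(34, 0.10), P(Y ≤ 34) = 1 − P(X ≤ 3).
  k=0: C(34,0)·0.10^0·0.90^34 = 0.027813
  k=1: C(34,1)·0.10^1·0.90^33 = 0.105071
  k=2: C(34,2)·0.10^2·0.90^32 = 0.192630
  k=3: C(34,3)·0.10^3·0.90^31 = 0.228302
1 − 0.553815 = 0.446185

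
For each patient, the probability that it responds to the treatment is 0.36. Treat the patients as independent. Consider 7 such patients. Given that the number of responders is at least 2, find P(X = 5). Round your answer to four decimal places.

X ~ Binomial(7, 0.36). Want P(X=5 | X≥2) = P(X=5) / P(X≥2).
P(X=5) = C(7,5)·0.36^5·0.64^2 = 0.052011
P(X≥2) = 1 − 0.043980 − 0.173173 = 0.782846
Ratio = 0.052011 / 0.782846 = 0.066438

0.0664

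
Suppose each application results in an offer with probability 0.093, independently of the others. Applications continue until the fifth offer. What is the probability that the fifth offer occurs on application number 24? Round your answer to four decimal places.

0.0096

Y = trial on which the fifth success occurs; negative binomial, r=5, p=0.093.
P(Y=24) = C(23,4) · p^5 · (1−p)^19
= 8855 · 6.9569e-06 · 0.15651 = 0.009641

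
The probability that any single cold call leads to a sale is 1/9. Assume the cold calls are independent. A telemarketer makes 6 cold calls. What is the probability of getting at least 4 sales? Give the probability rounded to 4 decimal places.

0.0019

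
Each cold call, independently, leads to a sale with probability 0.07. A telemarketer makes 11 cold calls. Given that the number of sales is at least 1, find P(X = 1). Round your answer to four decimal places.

X ~ Binomial(11, 0.07). Want P(X=1 | X≥1) = P(X=1) / P(X≥1).
P(X=1) = C(11,1)·0.07^1·0.93^10 = 0.372666
P(X≥1) = 1 − 0.450104 = 0.549896
Ratio = 0.372666 / 0.549896 = 0.677703

0.6777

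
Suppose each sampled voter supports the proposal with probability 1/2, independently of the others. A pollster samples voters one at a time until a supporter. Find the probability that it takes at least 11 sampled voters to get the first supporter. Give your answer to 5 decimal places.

0.00098

Y = number of sampled voters to the first success; geometric, p = 0.50.
P(Y > 10) = P(first 10 all fail) = (1−p)^10 = 0.0009766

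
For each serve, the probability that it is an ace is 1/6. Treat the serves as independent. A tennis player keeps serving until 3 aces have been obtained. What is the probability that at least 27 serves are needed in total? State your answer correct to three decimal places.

0.168

Needing more than 26 serves ⇔ fewer than 3 successes in the first 26. With X ~ Binomial(26, 0.166667), P(Y > 26) = P(X ≤ 2).
  k=0: C(26,0)·0.166667^0·0.833333^26 = 0.00874
  k=1: C(26,1)·0.166667^1·0.833333^25 = 0.04542
  k=2: C(26,2)·0.166667^2·0.833333^24 = 0.11356
P(X ≤ 2) = 0.16772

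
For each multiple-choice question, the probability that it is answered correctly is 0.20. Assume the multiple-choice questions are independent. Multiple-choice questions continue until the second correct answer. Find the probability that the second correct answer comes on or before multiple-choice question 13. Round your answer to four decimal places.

0.7664

Finishing within 13 multiple-choice questions ⇔ at least 2 successes in the first 13. With X ~ Binomial(13, 0.20), P(Y ≤ 13) = 1 − P(X ≤ 1).
  k=0: C(13,0)·0.20^0·0.80^13 = 0.054976
  k=1: C(13,1)·0.20^1·0.80^12 = 0.178671
1 − 0.233646 = 0.766354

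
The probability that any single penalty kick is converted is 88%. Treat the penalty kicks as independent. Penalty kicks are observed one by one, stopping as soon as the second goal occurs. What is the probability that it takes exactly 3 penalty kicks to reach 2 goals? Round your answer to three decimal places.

Y = trial on which the second success occurs; negative binomial, r=2, p=0.88.
P(Y=3) = C(2,1) · p^2 · (1−p)^1
= 2 · 0.7744 · 0.12 = 0.18586

0.186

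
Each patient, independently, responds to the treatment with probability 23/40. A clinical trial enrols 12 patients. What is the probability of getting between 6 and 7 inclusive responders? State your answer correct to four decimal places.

X ~ Binomial(12, 0.575); P(6 ≤ X ≤ 7) = Σ C(12,k) p^k (1−p)^(12−k) over k:
  k=6: C(12,6)·0.575^6·0.425^6 = 0.196794
  k=7: C(12,7)·0.575^7·0.425^5 = 0.228215
Total = 0.425010

0.4250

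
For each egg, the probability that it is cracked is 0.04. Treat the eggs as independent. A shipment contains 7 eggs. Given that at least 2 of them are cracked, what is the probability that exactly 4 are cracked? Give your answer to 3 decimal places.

0.003

X ~ Binomial(7, 0.04). Want P(X=4 | X≥2) = P(X=4) / P(X≥2).
P(X=4) = C(7,4)·0.04^4·0.96^3 = 0.00008
P(X≥2) = 1 − 0.75145 − 0.21917 = 0.02938
Ratio = 0.00008 / 0.02938 = 0.00270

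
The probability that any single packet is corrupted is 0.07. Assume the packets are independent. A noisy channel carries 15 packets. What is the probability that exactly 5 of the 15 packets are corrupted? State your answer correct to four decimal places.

X ~ Binomial(n=15, p=0.07).
P(X=5) = C(15,5) · p^5 · (1−p)^10
= 3003 · 1.6807e-06 · 0.48398 = 0.002443

0.0024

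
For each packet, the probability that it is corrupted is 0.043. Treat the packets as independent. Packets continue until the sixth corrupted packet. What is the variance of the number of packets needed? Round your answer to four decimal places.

Y = total packets until the sixth success; negative binomial with r=6, p=0.043.
Var(Y) = r(1−p)/p² = 6·0.957 / 0.043² = 3105.462412

3105.4624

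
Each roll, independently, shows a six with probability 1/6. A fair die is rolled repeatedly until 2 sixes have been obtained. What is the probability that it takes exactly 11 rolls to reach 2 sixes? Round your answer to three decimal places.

Y = trial on which the second success occurs; negative binomial, r=2, p=0.166667.
P(Y=11) = C(10,1) · p^2 · (1−p)^9
= 10 · 0.027778 · 0.19381 = 0.05384

0.054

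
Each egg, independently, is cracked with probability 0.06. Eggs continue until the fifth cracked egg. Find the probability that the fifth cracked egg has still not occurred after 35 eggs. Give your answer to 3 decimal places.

Needing more than 35 eggs ⇔ fewer than 5 successes in the first 35. With X ~ Binomial(35, 0.06), P(Y > 35) = P(X ≤ 4).
  k=0: C(35,0)·0.06^0·0.94^35 = 0.11468
  k=1: C(35,1)·0.06^1·0.94^34 = 0.25619
  k=2: C(35,2)·0.06^2·0.94^33 = 0.27800
  k=3: C(35,3)·0.06^3·0.94^32 = 0.19519
  k=4: C(35,4)·0.06^4·0.94^31 = 0.09967
P(X ≤ 4) = 0.94372

0.944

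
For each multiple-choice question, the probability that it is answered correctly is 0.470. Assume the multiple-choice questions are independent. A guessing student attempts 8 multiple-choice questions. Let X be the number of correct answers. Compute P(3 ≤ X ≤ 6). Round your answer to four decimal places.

0.7887

X ~ Binomial(8, 0.47); P(3 ≤ X ≤ 6) = Σ C(8,k) p^k (1−p)^(8−k) over k:
  k=3: C(8,3)·0.47^3·0.53^5 = 0.243143
  k=4: C(8,4)·0.47^4·0.53^4 = 0.269521
  k=5: C(8,5)·0.47^5·0.53^3 = 0.191208
  k=6: C(8,6)·0.47^6·0.53^2 = 0.084781
Total = 0.788652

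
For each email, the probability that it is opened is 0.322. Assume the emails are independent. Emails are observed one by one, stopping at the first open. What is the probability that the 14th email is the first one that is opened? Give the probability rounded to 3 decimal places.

0.002

Geometric (trials to first success), p = 0.322.
P(Y = 14) = (1−p)^13 · p = 0.0063971 · 0.322 = 0.00206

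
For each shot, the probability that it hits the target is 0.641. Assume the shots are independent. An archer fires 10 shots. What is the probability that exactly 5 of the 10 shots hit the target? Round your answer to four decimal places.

X ~ Binomial(n=10, p=0.641).
P(X=5) = C(10,5) · p^5 · (1−p)^5
= 252 · 0.10822 · 0.0059631 = 0.162616

0.1626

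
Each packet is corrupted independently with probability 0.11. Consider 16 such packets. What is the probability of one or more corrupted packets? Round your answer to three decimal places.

P(at least one) = 1 − P(none) = 1 − (1 − 0.11)^16
= 1 − 0.15497 = 0.84503

0.845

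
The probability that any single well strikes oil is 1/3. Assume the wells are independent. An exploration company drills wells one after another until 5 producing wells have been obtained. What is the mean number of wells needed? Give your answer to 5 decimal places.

15.00000

Y = total wells until the fifth success; negative binomial with r=5, p=0.333333.
E[Y] = r / p = 5 / 0.333333 = 15.0000000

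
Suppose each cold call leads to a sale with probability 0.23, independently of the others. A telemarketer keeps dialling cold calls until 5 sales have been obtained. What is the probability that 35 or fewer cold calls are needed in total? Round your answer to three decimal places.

0.930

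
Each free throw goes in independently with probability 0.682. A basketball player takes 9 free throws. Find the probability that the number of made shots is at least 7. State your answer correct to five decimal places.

X ~ Binomial(9, 0.682); P(X ≥ 7) = Σ C(9,k) p^k (1−p)^(9−k) over k:
  k=7: C(9,7)·0.682^7·0.318^2 = 0.2498316
  k=8: C(9,8)·0.682^8·0.318^1 = 0.1339506
  k=9: C(9,9)·0.682^9·0.318^0 = 0.0319197
Total = 0.4157019

0.41570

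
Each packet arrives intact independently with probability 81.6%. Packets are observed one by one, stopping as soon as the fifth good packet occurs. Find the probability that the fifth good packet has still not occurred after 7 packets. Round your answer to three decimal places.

0.122

Needing more than 7 packets ⇔ fewer than 5 successes in the first 7. With X ~ Binomial(7, 0.816), P(Y > 7) = P(X ≤ 4).
  k=0: C(7,0)·0.816^0·0.184^7 = 0.00001
  k=1: C(7,1)·0.816^1·0.184^6 = 0.00022
  k=2: C(7,2)·0.816^2·0.184^5 = 0.00295
  k=3: C(7,3)·0.816^3·0.184^4 = 0.02180
  k=4: C(7,4)·0.816^4·0.184^3 = 0.09667
P(X ≤ 4) = 0.12164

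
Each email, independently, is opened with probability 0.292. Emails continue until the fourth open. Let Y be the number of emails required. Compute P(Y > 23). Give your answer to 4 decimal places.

0.0632

Needing more than 23 emails ⇔ fewer than 4 successes in the first 23. With X ~ Binomial(23, 0.292), P(Y > 23) = P(X ≤ 3).
  k=0: C(23,0)·0.292^0·0.708^23 = 0.000355
  k=1: C(23,1)·0.292^1·0.708^22 = 0.003372
  k=2: C(23,2)·0.292^2·0.708^21 = 0.015296
  k=3: C(23,3)·0.292^3·0.708^20 = 0.044160
P(X ≤ 3) = 0.063184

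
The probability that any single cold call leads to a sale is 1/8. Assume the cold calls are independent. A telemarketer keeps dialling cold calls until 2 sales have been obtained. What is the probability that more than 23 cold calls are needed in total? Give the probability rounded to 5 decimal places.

0.19870

Needing more than 23 cold calls ⇔ fewer than 2 successes in the first 23. With X ~ Binomial(23, 0.125), P(Y > 23) = P(X ≤ 1).
  k=0: C(23,0)·0.125^0·0.875^23 = 0.0463645
  k=1: C(23,1)·0.125^1·0.875^22 = 0.1523404
P(X ≤ 1) = 0.1987048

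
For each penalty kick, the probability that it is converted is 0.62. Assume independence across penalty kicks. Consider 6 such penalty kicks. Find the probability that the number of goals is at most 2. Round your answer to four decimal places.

X ~ Binomial(6, 0.62); P(X ≤ 2) = Σ C(6,k) p^k (1−p)^(6−k) over k:
  k=0: C(6,0)·0.62^0·0.38^6 = 0.003011
  k=1: C(6,1)·0.62^1·0.38^5 = 0.029475
  k=2: C(6,2)·0.62^2·0.38^4 = 0.120229
Total = 0.152715

0.1527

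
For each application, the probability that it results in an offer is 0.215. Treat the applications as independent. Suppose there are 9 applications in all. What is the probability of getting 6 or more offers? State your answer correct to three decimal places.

X ~ Binomial(9, 0.215); P(X ≥ 6) = Σ C(9,k) p^k (1−p)^(9−k) over k:
  k=6: C(9,6)·0.215^6·0.785^3 = 0.00401
  k=7: C(9,7)·0.215^7·0.785^2 = 0.00047
  k=8: C(9,8)·0.215^8·0.785^1 = 0.00003
  k=9: C(9,9)·0.215^9·0.785^0 = 0.00000
Total = 0.00452

0.005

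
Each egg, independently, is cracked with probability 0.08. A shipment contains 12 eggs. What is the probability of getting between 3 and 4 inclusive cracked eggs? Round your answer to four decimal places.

X ~ Binomial(12, 0.08); P(3 ≤ X ≤ 4) = Σ C(12,k) p^k (1−p)^(12−k) over k:
  k=3: C(12,3)·0.08^3·0.92^9 = 0.053184
  k=4: C(12,4)·0.08^4·0.92^8 = 0.010406
Total = 0.063590

0.0636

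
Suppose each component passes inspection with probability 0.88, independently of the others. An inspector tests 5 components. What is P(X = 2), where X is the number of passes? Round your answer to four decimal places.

X ~ Binomial(n=5, p=0.88).
P(X=2) = C(5,2) · p^2 · (1−p)^3
= 10 · 0.7744 · 0.001728 = 0.013382

0.0134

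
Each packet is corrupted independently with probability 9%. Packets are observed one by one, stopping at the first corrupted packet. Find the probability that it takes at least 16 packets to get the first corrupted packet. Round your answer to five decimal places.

0.24301

Y = number of packets to the first success; geometric, p = 0.09.
P(Y > 15) = P(first 15 all fail) = (1−p)^15 = 0.2430082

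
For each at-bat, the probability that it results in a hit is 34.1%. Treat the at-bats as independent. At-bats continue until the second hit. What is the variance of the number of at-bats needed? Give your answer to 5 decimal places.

Y = total at-bats until the second success; negative binomial with r=2, p=0.341.
Var(Y) = r(1−p)/p² = 2·0.659 / 0.341² = 11.3346118

11.33461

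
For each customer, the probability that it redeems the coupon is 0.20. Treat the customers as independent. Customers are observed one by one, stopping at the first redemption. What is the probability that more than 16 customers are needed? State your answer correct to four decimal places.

0.0281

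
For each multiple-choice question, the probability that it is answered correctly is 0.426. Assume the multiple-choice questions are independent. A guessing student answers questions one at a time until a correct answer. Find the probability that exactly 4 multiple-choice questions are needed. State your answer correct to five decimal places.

Geometric (trials to first success), p = 0.426.
P(Y = 4) = (1−p)^3 · p = 0.18912 · 0.426 = 0.0805648

0.08056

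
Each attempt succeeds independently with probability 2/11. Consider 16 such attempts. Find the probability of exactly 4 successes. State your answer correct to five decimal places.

X ~ Binomial(n=16, p=0.181818).
P(X=4) = C(16,4) · p^4 · (1−p)^12
= 1820 · 0.0010928 · 0.089991 = 0.1789858

0.17899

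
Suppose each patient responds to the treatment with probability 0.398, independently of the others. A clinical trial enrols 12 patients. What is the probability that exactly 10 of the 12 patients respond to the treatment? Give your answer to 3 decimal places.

X ~ Binomial(n=12, p=0.398).
P(X=10) = C(12,10) · p^10 · (1−p)^2
= 66 · 9.9731e-05 · 0.3624 = 0.00239

0.002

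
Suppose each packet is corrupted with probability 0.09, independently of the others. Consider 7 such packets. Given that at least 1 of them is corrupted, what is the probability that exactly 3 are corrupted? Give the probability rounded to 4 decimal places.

X ~ Binomial(7, 0.09). Want P(X=3 | X≥1) = P(X=3) / P(X≥1).
P(X=3) = C(7,3)·0.09^3·0.91^4 = 0.017497
P(X≥1) = 1 − 0.516761 = 0.483239
Ratio = 0.017497 / 0.483239 = 0.036208

0.0362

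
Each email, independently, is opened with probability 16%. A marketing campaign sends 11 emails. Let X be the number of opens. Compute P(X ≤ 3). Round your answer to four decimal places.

0.9154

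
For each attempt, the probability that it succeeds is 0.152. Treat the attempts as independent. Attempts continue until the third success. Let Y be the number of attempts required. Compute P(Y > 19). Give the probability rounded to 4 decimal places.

0.4317

Needing more than 19 attempts ⇔ fewer than 3 successes in the first 19. With X ~ Binomial(19, 0.152), P(Y > 19) = P(X ≤ 2).
  k=0: C(19,0)·0.152^0·0.848^19 = 0.043603
  k=1: C(19,1)·0.152^1·0.848^18 = 0.148499
  k=2: C(19,2)·0.152^2·0.848^17 = 0.239559
P(X ≤ 2) = 0.431661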